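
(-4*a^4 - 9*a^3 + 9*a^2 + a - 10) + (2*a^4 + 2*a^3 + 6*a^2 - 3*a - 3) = -2*a^4 - 7*a^3 + 15*a^2 - 2*a - 13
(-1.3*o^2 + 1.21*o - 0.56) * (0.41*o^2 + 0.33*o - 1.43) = -0.533*o^4 + 0.0670999999999999*o^3 + 2.0287*o^2 - 1.9151*o + 0.8008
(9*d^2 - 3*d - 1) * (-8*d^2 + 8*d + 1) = -72*d^4 + 96*d^3 - 7*d^2 - 11*d - 1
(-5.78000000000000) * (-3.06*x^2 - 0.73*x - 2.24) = 17.6868*x^2 + 4.2194*x + 12.9472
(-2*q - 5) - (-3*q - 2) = q - 3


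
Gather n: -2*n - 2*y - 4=-2*n - 2*y - 4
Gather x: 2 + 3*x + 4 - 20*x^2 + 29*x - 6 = -20*x^2 + 32*x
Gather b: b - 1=b - 1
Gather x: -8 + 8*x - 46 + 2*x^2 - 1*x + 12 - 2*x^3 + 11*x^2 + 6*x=-2*x^3 + 13*x^2 + 13*x - 42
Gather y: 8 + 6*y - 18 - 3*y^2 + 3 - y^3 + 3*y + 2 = -y^3 - 3*y^2 + 9*y - 5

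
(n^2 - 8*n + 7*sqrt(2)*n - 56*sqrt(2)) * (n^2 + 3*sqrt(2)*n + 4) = n^4 - 8*n^3 + 10*sqrt(2)*n^3 - 80*sqrt(2)*n^2 + 46*n^2 - 368*n + 28*sqrt(2)*n - 224*sqrt(2)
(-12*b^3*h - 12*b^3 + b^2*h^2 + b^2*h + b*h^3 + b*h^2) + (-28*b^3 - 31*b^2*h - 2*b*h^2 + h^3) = -12*b^3*h - 40*b^3 + b^2*h^2 - 30*b^2*h + b*h^3 - b*h^2 + h^3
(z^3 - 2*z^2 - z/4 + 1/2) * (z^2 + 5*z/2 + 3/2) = z^5 + z^4/2 - 15*z^3/4 - 25*z^2/8 + 7*z/8 + 3/4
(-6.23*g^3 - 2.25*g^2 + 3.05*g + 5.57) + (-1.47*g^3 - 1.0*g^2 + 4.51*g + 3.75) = -7.7*g^3 - 3.25*g^2 + 7.56*g + 9.32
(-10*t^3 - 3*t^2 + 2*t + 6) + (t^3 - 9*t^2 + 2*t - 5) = -9*t^3 - 12*t^2 + 4*t + 1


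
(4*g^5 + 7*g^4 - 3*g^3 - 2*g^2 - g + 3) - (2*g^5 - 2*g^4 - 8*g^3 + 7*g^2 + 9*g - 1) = 2*g^5 + 9*g^4 + 5*g^3 - 9*g^2 - 10*g + 4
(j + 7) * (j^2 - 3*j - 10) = j^3 + 4*j^2 - 31*j - 70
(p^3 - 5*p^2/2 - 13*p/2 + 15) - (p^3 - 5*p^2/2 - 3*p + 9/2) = 21/2 - 7*p/2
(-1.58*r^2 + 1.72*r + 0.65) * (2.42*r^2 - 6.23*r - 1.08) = -3.8236*r^4 + 14.0058*r^3 - 7.4362*r^2 - 5.9071*r - 0.702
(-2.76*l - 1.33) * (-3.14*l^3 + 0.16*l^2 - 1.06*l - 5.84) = 8.6664*l^4 + 3.7346*l^3 + 2.7128*l^2 + 17.5282*l + 7.7672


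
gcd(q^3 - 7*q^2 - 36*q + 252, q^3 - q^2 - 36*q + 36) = q^2 - 36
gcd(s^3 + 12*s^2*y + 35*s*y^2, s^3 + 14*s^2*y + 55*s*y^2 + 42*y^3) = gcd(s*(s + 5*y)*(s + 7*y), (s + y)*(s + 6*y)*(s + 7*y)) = s + 7*y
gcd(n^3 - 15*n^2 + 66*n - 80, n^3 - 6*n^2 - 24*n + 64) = n^2 - 10*n + 16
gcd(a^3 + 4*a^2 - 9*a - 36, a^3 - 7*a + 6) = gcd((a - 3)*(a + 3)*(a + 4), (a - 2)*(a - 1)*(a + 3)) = a + 3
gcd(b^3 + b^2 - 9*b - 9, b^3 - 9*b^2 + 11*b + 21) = b^2 - 2*b - 3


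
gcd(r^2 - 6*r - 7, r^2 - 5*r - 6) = r + 1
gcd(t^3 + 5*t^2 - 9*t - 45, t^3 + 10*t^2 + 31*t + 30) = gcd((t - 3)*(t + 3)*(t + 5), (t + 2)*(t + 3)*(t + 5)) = t^2 + 8*t + 15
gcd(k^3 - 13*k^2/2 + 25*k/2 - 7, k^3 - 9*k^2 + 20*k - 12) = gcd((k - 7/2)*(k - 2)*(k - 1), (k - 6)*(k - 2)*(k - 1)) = k^2 - 3*k + 2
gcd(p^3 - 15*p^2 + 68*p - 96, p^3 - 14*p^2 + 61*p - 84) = p^2 - 7*p + 12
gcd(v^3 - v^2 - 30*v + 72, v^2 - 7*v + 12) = v^2 - 7*v + 12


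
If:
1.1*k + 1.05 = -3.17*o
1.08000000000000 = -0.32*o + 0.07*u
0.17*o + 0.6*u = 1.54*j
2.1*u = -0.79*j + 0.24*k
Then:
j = 0.01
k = 8.18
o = -3.17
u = 0.93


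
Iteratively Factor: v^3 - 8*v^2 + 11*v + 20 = (v + 1)*(v^2 - 9*v + 20) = (v - 4)*(v + 1)*(v - 5)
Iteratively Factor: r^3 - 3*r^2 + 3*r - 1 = (r - 1)*(r^2 - 2*r + 1) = (r - 1)^2*(r - 1)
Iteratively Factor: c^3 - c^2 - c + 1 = (c - 1)*(c^2 - 1) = (c - 1)^2*(c + 1)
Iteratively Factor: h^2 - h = (h)*(h - 1)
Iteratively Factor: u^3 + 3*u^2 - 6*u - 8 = (u + 1)*(u^2 + 2*u - 8) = (u - 2)*(u + 1)*(u + 4)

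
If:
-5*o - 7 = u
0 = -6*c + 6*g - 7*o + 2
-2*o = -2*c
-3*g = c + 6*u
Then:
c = -86/45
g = -604/135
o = -86/45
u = 23/9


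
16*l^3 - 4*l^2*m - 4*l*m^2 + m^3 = (-4*l + m)*(-2*l + m)*(2*l + m)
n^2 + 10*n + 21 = (n + 3)*(n + 7)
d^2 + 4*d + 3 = (d + 1)*(d + 3)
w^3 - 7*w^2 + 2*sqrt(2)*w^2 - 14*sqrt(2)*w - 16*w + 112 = (w - 7)*(w - 2*sqrt(2))*(w + 4*sqrt(2))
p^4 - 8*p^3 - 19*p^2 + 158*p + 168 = (p - 7)*(p - 6)*(p + 1)*(p + 4)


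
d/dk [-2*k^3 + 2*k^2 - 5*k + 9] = -6*k^2 + 4*k - 5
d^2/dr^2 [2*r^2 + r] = 4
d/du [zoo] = 0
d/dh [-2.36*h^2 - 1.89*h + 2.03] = -4.72*h - 1.89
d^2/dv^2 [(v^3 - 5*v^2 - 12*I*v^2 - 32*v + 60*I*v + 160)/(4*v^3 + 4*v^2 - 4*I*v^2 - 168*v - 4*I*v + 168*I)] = (v^6*(-6 - 11*I) + v^5*(30 + 183*I) + v^4*(450 - 1503*I) + v^3*(-2518 + 2473*I) + v^2*(-5796 + 3474*I) + v*(-14340 - 4008*I) + 179684 - 31080*I)/(2*v^9 + v^8*(6 - 6*I) + v^7*(-252 - 18*I) + v^6*(-520 + 740*I) + v^5*(11070 + 1512*I) + v^4*(12090 - 31242*I) + v^3*(-179172 - 32254*I) + v^2*(-31752 + 454860*I) + v*(444528 + 10584*I) - 148176*I)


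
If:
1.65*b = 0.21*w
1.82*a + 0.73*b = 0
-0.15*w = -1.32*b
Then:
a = 0.00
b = 0.00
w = 0.00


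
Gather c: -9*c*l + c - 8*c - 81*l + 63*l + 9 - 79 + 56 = c*(-9*l - 7) - 18*l - 14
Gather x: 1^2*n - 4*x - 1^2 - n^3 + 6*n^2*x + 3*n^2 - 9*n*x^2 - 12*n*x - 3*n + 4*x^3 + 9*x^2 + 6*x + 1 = -n^3 + 3*n^2 - 2*n + 4*x^3 + x^2*(9 - 9*n) + x*(6*n^2 - 12*n + 2)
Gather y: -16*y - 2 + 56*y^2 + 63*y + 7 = 56*y^2 + 47*y + 5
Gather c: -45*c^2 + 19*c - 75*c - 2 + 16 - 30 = -45*c^2 - 56*c - 16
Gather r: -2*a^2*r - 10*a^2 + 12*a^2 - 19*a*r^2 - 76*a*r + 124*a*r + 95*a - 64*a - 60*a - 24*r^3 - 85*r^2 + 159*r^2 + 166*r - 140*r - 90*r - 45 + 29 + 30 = 2*a^2 - 29*a - 24*r^3 + r^2*(74 - 19*a) + r*(-2*a^2 + 48*a - 64) + 14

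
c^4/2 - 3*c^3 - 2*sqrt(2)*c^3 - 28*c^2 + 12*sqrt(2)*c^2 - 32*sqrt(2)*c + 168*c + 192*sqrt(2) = (c/2 + sqrt(2))*(c - 6)*(c - 8*sqrt(2))*(c + 2*sqrt(2))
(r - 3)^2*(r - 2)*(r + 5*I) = r^4 - 8*r^3 + 5*I*r^3 + 21*r^2 - 40*I*r^2 - 18*r + 105*I*r - 90*I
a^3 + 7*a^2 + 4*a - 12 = (a - 1)*(a + 2)*(a + 6)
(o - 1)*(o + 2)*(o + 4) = o^3 + 5*o^2 + 2*o - 8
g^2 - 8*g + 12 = (g - 6)*(g - 2)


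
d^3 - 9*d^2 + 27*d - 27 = (d - 3)^3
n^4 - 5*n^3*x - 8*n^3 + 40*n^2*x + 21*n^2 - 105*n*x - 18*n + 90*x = (n - 3)^2*(n - 2)*(n - 5*x)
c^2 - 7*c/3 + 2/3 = (c - 2)*(c - 1/3)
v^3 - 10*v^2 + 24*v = v*(v - 6)*(v - 4)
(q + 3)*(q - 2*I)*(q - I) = q^3 + 3*q^2 - 3*I*q^2 - 2*q - 9*I*q - 6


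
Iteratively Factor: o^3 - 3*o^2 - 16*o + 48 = (o - 4)*(o^2 + o - 12) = (o - 4)*(o - 3)*(o + 4)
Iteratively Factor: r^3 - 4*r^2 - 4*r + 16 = (r + 2)*(r^2 - 6*r + 8) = (r - 4)*(r + 2)*(r - 2)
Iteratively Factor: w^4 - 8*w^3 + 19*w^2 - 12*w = (w)*(w^3 - 8*w^2 + 19*w - 12) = w*(w - 1)*(w^2 - 7*w + 12) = w*(w - 4)*(w - 1)*(w - 3)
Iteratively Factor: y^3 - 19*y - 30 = (y + 2)*(y^2 - 2*y - 15) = (y - 5)*(y + 2)*(y + 3)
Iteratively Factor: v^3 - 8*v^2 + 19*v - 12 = (v - 3)*(v^2 - 5*v + 4) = (v - 3)*(v - 1)*(v - 4)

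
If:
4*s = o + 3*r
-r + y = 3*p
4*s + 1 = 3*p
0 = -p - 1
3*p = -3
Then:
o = -3*y - 13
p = -1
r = y + 3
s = -1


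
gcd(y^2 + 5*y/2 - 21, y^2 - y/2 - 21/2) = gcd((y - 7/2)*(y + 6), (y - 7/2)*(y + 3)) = y - 7/2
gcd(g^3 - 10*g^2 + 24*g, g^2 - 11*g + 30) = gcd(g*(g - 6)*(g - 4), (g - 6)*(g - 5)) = g - 6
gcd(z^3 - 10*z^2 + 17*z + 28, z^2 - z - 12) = z - 4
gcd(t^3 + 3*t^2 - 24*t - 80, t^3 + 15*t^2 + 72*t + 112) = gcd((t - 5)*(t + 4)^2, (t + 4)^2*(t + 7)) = t^2 + 8*t + 16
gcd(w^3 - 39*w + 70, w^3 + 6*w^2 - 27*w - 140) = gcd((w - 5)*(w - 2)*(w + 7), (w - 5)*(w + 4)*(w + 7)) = w^2 + 2*w - 35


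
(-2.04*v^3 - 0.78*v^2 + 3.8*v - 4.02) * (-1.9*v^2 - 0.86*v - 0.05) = 3.876*v^5 + 3.2364*v^4 - 6.4472*v^3 + 4.409*v^2 + 3.2672*v + 0.201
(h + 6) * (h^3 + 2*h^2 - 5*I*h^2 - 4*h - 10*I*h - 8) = h^4 + 8*h^3 - 5*I*h^3 + 8*h^2 - 40*I*h^2 - 32*h - 60*I*h - 48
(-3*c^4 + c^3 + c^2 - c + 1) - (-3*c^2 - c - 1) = -3*c^4 + c^3 + 4*c^2 + 2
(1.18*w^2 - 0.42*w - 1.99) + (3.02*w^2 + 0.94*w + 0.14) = 4.2*w^2 + 0.52*w - 1.85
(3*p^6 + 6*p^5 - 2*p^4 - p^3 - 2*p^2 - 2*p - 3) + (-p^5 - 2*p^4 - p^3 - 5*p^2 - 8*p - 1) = 3*p^6 + 5*p^5 - 4*p^4 - 2*p^3 - 7*p^2 - 10*p - 4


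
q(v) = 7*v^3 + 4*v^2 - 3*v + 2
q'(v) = 21*v^2 + 8*v - 3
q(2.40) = 114.61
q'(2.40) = 137.16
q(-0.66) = 3.71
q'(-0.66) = 0.87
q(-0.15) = 2.52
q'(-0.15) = -3.73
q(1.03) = 10.80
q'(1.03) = 27.52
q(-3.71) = -289.27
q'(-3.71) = 256.37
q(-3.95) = -355.15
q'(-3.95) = 293.05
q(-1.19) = -0.56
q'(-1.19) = 17.22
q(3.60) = 369.63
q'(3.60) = 297.96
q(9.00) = 5402.00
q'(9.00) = 1770.00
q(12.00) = 12638.00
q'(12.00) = 3117.00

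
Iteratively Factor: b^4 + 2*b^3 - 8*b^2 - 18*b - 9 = (b - 3)*(b^3 + 5*b^2 + 7*b + 3) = (b - 3)*(b + 3)*(b^2 + 2*b + 1) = (b - 3)*(b + 1)*(b + 3)*(b + 1)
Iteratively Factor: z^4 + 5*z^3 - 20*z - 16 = (z - 2)*(z^3 + 7*z^2 + 14*z + 8) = (z - 2)*(z + 1)*(z^2 + 6*z + 8) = (z - 2)*(z + 1)*(z + 2)*(z + 4)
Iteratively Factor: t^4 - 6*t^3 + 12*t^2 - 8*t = (t - 2)*(t^3 - 4*t^2 + 4*t) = (t - 2)^2*(t^2 - 2*t) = (t - 2)^3*(t)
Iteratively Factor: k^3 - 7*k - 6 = (k + 1)*(k^2 - k - 6) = (k + 1)*(k + 2)*(k - 3)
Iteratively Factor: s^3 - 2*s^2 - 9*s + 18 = (s - 2)*(s^2 - 9) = (s - 2)*(s + 3)*(s - 3)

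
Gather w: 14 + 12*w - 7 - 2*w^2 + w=-2*w^2 + 13*w + 7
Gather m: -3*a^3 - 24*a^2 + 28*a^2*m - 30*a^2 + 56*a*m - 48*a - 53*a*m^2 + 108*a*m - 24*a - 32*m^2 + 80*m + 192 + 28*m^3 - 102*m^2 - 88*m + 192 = -3*a^3 - 54*a^2 - 72*a + 28*m^3 + m^2*(-53*a - 134) + m*(28*a^2 + 164*a - 8) + 384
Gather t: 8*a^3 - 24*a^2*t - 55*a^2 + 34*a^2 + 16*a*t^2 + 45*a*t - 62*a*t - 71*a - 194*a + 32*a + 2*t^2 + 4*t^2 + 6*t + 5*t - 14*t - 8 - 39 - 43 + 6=8*a^3 - 21*a^2 - 233*a + t^2*(16*a + 6) + t*(-24*a^2 - 17*a - 3) - 84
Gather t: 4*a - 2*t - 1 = 4*a - 2*t - 1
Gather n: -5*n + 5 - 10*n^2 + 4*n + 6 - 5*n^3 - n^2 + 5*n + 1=-5*n^3 - 11*n^2 + 4*n + 12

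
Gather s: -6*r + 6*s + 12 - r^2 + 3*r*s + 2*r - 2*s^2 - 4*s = -r^2 - 4*r - 2*s^2 + s*(3*r + 2) + 12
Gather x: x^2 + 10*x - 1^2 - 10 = x^2 + 10*x - 11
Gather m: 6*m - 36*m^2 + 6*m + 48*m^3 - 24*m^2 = 48*m^3 - 60*m^2 + 12*m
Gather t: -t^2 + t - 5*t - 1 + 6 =-t^2 - 4*t + 5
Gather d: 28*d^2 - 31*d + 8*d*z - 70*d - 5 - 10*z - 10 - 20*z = 28*d^2 + d*(8*z - 101) - 30*z - 15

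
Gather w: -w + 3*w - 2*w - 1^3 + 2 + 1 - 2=0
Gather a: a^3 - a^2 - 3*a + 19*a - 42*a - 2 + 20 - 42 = a^3 - a^2 - 26*a - 24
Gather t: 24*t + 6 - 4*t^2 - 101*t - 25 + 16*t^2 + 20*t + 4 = 12*t^2 - 57*t - 15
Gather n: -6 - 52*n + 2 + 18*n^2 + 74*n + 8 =18*n^2 + 22*n + 4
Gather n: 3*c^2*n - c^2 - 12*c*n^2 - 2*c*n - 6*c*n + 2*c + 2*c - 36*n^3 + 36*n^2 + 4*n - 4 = -c^2 + 4*c - 36*n^3 + n^2*(36 - 12*c) + n*(3*c^2 - 8*c + 4) - 4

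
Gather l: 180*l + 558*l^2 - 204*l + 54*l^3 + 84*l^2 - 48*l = 54*l^3 + 642*l^2 - 72*l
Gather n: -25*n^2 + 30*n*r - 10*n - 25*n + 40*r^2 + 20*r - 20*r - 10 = -25*n^2 + n*(30*r - 35) + 40*r^2 - 10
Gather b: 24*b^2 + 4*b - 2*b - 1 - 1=24*b^2 + 2*b - 2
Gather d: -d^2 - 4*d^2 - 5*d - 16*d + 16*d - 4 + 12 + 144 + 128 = -5*d^2 - 5*d + 280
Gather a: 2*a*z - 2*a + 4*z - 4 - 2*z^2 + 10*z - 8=a*(2*z - 2) - 2*z^2 + 14*z - 12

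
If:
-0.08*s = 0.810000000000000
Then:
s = -10.12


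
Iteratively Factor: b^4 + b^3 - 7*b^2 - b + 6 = (b - 2)*(b^3 + 3*b^2 - b - 3) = (b - 2)*(b + 1)*(b^2 + 2*b - 3) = (b - 2)*(b - 1)*(b + 1)*(b + 3)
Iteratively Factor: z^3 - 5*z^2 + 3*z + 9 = (z + 1)*(z^2 - 6*z + 9) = (z - 3)*(z + 1)*(z - 3)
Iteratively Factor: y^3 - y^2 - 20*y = (y)*(y^2 - y - 20) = y*(y + 4)*(y - 5)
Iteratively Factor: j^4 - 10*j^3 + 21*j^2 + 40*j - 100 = (j + 2)*(j^3 - 12*j^2 + 45*j - 50) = (j - 2)*(j + 2)*(j^2 - 10*j + 25) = (j - 5)*(j - 2)*(j + 2)*(j - 5)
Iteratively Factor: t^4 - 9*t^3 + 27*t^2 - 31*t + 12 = (t - 1)*(t^3 - 8*t^2 + 19*t - 12) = (t - 4)*(t - 1)*(t^2 - 4*t + 3) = (t - 4)*(t - 3)*(t - 1)*(t - 1)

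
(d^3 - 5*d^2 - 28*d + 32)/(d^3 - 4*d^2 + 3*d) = (d^2 - 4*d - 32)/(d*(d - 3))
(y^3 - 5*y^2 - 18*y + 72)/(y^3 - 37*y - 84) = (y^2 - 9*y + 18)/(y^2 - 4*y - 21)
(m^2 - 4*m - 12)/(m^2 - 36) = (m + 2)/(m + 6)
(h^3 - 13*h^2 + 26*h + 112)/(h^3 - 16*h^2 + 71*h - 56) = (h + 2)/(h - 1)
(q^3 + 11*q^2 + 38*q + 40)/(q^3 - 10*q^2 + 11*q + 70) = (q^2 + 9*q + 20)/(q^2 - 12*q + 35)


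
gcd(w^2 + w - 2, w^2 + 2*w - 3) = w - 1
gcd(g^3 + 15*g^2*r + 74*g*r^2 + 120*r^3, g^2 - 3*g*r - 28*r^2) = g + 4*r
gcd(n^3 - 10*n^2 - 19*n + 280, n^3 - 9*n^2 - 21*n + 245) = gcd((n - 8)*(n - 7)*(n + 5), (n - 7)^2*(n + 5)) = n^2 - 2*n - 35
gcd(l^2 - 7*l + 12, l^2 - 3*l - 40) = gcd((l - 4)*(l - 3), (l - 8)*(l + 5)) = 1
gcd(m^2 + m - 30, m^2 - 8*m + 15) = m - 5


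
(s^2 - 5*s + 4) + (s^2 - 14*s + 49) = 2*s^2 - 19*s + 53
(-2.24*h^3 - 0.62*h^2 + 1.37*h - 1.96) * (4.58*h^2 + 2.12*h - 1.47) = -10.2592*h^5 - 7.5884*h^4 + 8.253*h^3 - 5.161*h^2 - 6.1691*h + 2.8812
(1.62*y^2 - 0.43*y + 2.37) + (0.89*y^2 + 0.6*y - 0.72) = 2.51*y^2 + 0.17*y + 1.65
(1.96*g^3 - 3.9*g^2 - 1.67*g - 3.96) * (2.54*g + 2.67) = 4.9784*g^4 - 4.6728*g^3 - 14.6548*g^2 - 14.5173*g - 10.5732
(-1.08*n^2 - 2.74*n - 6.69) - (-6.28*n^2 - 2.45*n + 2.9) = 5.2*n^2 - 0.29*n - 9.59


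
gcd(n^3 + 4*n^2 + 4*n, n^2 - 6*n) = n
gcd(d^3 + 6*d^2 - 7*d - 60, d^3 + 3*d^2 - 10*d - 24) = d^2 + d - 12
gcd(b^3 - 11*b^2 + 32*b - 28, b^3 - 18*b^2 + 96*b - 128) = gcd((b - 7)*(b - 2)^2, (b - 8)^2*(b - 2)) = b - 2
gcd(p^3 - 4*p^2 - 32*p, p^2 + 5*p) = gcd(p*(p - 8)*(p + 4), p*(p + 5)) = p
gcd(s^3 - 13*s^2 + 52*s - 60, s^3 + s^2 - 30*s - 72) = s - 6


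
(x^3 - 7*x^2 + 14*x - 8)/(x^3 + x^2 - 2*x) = (x^2 - 6*x + 8)/(x*(x + 2))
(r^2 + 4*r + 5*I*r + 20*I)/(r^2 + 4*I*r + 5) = (r + 4)/(r - I)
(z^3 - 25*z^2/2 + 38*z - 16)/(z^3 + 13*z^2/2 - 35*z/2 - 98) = (2*z^2 - 17*z + 8)/(2*z^2 + 21*z + 49)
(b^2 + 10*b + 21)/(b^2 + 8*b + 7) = (b + 3)/(b + 1)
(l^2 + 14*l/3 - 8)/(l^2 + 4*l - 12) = (l - 4/3)/(l - 2)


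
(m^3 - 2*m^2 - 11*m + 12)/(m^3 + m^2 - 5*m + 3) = (m - 4)/(m - 1)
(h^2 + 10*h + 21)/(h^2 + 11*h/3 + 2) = 3*(h + 7)/(3*h + 2)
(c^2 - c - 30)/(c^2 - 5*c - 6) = (c + 5)/(c + 1)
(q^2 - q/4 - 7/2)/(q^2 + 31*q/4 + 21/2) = (q - 2)/(q + 6)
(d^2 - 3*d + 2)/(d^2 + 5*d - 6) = (d - 2)/(d + 6)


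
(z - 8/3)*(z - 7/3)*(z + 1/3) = z^3 - 14*z^2/3 + 41*z/9 + 56/27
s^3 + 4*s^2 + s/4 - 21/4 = (s - 1)*(s + 3/2)*(s + 7/2)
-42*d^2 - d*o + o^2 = (-7*d + o)*(6*d + o)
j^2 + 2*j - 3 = (j - 1)*(j + 3)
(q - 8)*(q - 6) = q^2 - 14*q + 48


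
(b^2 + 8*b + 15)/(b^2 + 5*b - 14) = (b^2 + 8*b + 15)/(b^2 + 5*b - 14)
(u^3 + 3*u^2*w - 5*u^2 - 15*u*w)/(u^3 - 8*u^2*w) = (u^2 + 3*u*w - 5*u - 15*w)/(u*(u - 8*w))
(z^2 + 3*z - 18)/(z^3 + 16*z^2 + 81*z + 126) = (z - 3)/(z^2 + 10*z + 21)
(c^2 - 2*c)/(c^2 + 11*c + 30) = c*(c - 2)/(c^2 + 11*c + 30)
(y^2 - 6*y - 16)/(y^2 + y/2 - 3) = 2*(y - 8)/(2*y - 3)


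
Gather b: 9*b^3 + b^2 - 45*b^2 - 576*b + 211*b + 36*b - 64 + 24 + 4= 9*b^3 - 44*b^2 - 329*b - 36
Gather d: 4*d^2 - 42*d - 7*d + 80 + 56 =4*d^2 - 49*d + 136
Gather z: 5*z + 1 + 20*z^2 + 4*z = 20*z^2 + 9*z + 1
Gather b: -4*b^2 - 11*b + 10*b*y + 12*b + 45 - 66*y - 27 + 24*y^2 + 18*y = -4*b^2 + b*(10*y + 1) + 24*y^2 - 48*y + 18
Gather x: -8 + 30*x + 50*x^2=50*x^2 + 30*x - 8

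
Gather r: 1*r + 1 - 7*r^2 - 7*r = -7*r^2 - 6*r + 1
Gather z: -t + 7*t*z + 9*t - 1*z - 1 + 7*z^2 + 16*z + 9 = 8*t + 7*z^2 + z*(7*t + 15) + 8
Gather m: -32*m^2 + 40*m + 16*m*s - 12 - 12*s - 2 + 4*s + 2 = -32*m^2 + m*(16*s + 40) - 8*s - 12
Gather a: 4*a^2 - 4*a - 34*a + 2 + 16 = 4*a^2 - 38*a + 18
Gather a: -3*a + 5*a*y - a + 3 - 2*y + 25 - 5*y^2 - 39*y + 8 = a*(5*y - 4) - 5*y^2 - 41*y + 36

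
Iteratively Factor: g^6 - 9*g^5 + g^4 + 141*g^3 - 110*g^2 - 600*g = (g + 3)*(g^5 - 12*g^4 + 37*g^3 + 30*g^2 - 200*g) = (g + 2)*(g + 3)*(g^4 - 14*g^3 + 65*g^2 - 100*g) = g*(g + 2)*(g + 3)*(g^3 - 14*g^2 + 65*g - 100) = g*(g - 4)*(g + 2)*(g + 3)*(g^2 - 10*g + 25) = g*(g - 5)*(g - 4)*(g + 2)*(g + 3)*(g - 5)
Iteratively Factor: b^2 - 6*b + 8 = (b - 2)*(b - 4)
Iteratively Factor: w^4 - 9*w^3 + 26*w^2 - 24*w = (w - 4)*(w^3 - 5*w^2 + 6*w) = w*(w - 4)*(w^2 - 5*w + 6) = w*(w - 4)*(w - 2)*(w - 3)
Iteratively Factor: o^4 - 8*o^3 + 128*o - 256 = (o - 4)*(o^3 - 4*o^2 - 16*o + 64) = (o - 4)^2*(o^2 - 16) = (o - 4)^2*(o + 4)*(o - 4)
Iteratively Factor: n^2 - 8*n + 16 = (n - 4)*(n - 4)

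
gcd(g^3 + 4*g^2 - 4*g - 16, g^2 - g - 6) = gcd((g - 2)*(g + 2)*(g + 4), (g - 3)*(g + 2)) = g + 2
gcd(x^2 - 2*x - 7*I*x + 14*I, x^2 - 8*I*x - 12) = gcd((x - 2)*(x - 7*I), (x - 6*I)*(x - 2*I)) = 1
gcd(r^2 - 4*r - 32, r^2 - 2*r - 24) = r + 4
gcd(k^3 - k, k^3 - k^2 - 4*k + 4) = k - 1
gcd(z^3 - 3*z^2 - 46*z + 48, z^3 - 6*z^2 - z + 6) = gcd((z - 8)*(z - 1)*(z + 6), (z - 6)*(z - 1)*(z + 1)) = z - 1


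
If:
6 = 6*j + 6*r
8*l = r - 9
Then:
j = 1 - r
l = r/8 - 9/8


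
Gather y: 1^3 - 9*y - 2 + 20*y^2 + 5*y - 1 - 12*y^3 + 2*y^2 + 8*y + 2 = -12*y^3 + 22*y^2 + 4*y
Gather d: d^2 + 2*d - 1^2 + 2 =d^2 + 2*d + 1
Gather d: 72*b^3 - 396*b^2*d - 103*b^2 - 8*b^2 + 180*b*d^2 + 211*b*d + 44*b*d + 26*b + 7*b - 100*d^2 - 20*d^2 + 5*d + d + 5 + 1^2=72*b^3 - 111*b^2 + 33*b + d^2*(180*b - 120) + d*(-396*b^2 + 255*b + 6) + 6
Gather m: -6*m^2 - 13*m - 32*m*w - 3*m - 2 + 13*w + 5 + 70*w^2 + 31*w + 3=-6*m^2 + m*(-32*w - 16) + 70*w^2 + 44*w + 6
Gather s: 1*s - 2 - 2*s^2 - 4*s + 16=-2*s^2 - 3*s + 14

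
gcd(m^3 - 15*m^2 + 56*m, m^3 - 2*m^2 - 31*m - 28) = m - 7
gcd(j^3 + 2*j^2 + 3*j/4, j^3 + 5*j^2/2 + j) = j^2 + j/2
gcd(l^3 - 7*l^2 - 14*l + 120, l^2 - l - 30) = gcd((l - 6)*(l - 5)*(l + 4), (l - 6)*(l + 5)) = l - 6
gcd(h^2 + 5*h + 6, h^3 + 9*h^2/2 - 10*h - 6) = 1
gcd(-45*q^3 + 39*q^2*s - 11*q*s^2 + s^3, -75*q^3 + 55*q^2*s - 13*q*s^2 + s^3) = 15*q^2 - 8*q*s + s^2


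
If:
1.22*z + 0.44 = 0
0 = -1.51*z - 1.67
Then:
No Solution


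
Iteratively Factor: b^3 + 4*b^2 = (b)*(b^2 + 4*b) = b*(b + 4)*(b)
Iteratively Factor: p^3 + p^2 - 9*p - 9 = (p + 3)*(p^2 - 2*p - 3) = (p - 3)*(p + 3)*(p + 1)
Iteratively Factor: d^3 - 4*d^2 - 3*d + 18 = (d - 3)*(d^2 - d - 6) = (d - 3)*(d + 2)*(d - 3)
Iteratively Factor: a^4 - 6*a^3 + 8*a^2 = (a)*(a^3 - 6*a^2 + 8*a) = a*(a - 4)*(a^2 - 2*a) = a^2*(a - 4)*(a - 2)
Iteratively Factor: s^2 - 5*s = (s - 5)*(s)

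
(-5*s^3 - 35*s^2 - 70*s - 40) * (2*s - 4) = -10*s^4 - 50*s^3 + 200*s + 160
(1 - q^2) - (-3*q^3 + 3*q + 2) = 3*q^3 - q^2 - 3*q - 1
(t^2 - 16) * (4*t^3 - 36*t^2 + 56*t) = 4*t^5 - 36*t^4 - 8*t^3 + 576*t^2 - 896*t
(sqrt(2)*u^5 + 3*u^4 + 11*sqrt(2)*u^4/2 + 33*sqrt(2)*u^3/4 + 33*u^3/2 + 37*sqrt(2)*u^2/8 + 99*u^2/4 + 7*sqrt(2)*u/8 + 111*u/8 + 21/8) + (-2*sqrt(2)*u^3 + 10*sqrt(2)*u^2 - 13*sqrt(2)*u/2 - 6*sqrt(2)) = sqrt(2)*u^5 + 3*u^4 + 11*sqrt(2)*u^4/2 + 25*sqrt(2)*u^3/4 + 33*u^3/2 + 117*sqrt(2)*u^2/8 + 99*u^2/4 - 45*sqrt(2)*u/8 + 111*u/8 - 6*sqrt(2) + 21/8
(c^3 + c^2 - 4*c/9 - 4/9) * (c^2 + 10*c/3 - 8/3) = c^5 + 13*c^4/3 + 2*c^3/9 - 124*c^2/27 - 8*c/27 + 32/27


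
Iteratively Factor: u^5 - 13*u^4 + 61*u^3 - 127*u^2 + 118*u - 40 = (u - 4)*(u^4 - 9*u^3 + 25*u^2 - 27*u + 10) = (u - 4)*(u - 2)*(u^3 - 7*u^2 + 11*u - 5) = (u - 4)*(u - 2)*(u - 1)*(u^2 - 6*u + 5) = (u - 5)*(u - 4)*(u - 2)*(u - 1)*(u - 1)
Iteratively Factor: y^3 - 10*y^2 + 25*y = (y)*(y^2 - 10*y + 25) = y*(y - 5)*(y - 5)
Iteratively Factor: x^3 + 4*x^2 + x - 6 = (x + 3)*(x^2 + x - 2) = (x + 2)*(x + 3)*(x - 1)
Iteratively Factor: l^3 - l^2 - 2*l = (l - 2)*(l^2 + l) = l*(l - 2)*(l + 1)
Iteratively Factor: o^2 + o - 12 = (o + 4)*(o - 3)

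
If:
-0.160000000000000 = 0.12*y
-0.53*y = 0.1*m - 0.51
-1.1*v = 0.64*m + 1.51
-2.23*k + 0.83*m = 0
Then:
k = 4.53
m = 12.17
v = -8.45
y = -1.33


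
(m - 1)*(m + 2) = m^2 + m - 2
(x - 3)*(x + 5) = x^2 + 2*x - 15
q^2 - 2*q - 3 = (q - 3)*(q + 1)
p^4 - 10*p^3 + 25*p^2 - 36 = (p - 6)*(p - 3)*(p - 2)*(p + 1)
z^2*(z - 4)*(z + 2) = z^4 - 2*z^3 - 8*z^2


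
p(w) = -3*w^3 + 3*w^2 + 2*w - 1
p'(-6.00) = -358.00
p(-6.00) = 743.00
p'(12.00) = -1222.00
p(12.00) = -4729.00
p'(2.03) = -22.91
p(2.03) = -9.67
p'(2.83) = -53.10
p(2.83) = -39.31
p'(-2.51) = -69.76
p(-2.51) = 60.32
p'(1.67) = -13.08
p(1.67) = -3.27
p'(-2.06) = -48.55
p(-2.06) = 33.84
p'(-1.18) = -17.61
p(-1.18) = 5.75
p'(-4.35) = -194.40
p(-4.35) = 294.01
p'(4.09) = -124.01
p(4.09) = -147.89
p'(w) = -9*w^2 + 6*w + 2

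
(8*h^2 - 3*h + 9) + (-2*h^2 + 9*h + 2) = 6*h^2 + 6*h + 11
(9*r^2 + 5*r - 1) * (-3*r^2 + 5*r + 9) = -27*r^4 + 30*r^3 + 109*r^2 + 40*r - 9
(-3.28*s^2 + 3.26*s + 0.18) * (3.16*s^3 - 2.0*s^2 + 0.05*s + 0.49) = -10.3648*s^5 + 16.8616*s^4 - 6.1152*s^3 - 1.8042*s^2 + 1.6064*s + 0.0882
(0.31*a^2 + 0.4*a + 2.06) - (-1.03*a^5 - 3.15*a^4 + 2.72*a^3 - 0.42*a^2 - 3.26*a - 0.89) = 1.03*a^5 + 3.15*a^4 - 2.72*a^3 + 0.73*a^2 + 3.66*a + 2.95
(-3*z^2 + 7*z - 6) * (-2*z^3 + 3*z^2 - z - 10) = 6*z^5 - 23*z^4 + 36*z^3 + 5*z^2 - 64*z + 60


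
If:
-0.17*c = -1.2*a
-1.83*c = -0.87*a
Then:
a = 0.00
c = 0.00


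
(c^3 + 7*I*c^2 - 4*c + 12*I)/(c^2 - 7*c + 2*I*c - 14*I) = (c^2 + 5*I*c + 6)/(c - 7)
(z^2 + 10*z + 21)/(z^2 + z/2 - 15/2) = 2*(z + 7)/(2*z - 5)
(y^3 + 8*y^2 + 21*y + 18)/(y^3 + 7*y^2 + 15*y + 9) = (y + 2)/(y + 1)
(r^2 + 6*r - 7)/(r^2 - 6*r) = (r^2 + 6*r - 7)/(r*(r - 6))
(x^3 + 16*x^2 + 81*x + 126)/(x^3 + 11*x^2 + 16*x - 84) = (x + 3)/(x - 2)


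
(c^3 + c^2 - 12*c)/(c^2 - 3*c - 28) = c*(c - 3)/(c - 7)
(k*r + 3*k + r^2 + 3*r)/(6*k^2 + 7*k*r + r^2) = (r + 3)/(6*k + r)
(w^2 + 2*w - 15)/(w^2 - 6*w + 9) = (w + 5)/(w - 3)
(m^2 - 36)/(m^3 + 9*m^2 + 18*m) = (m - 6)/(m*(m + 3))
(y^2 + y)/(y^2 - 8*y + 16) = y*(y + 1)/(y^2 - 8*y + 16)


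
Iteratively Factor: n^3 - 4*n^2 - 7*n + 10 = (n - 1)*(n^2 - 3*n - 10) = (n - 5)*(n - 1)*(n + 2)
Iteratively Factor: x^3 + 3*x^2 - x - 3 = (x - 1)*(x^2 + 4*x + 3) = (x - 1)*(x + 1)*(x + 3)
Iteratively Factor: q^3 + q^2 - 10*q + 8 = (q - 1)*(q^2 + 2*q - 8) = (q - 2)*(q - 1)*(q + 4)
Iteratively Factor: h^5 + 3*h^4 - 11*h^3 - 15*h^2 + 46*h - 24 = (h - 2)*(h^4 + 5*h^3 - h^2 - 17*h + 12) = (h - 2)*(h + 3)*(h^3 + 2*h^2 - 7*h + 4) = (h - 2)*(h - 1)*(h + 3)*(h^2 + 3*h - 4) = (h - 2)*(h - 1)^2*(h + 3)*(h + 4)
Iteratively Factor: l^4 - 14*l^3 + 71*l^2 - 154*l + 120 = (l - 5)*(l^3 - 9*l^2 + 26*l - 24) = (l - 5)*(l - 3)*(l^2 - 6*l + 8) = (l - 5)*(l - 3)*(l - 2)*(l - 4)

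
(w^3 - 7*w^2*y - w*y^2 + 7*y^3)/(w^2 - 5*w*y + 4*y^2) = (-w^2 + 6*w*y + 7*y^2)/(-w + 4*y)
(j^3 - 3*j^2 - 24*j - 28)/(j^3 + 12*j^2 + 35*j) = (j^3 - 3*j^2 - 24*j - 28)/(j*(j^2 + 12*j + 35))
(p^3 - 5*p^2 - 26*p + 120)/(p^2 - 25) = (p^2 - 10*p + 24)/(p - 5)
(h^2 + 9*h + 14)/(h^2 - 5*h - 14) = (h + 7)/(h - 7)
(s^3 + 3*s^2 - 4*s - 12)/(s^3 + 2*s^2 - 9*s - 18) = (s - 2)/(s - 3)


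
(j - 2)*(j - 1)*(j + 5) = j^3 + 2*j^2 - 13*j + 10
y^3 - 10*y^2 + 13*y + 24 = (y - 8)*(y - 3)*(y + 1)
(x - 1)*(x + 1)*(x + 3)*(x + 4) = x^4 + 7*x^3 + 11*x^2 - 7*x - 12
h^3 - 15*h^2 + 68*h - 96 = (h - 8)*(h - 4)*(h - 3)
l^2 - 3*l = l*(l - 3)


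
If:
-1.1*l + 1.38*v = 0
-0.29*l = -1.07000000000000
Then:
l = 3.69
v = 2.94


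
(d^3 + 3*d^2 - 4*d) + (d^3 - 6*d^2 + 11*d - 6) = 2*d^3 - 3*d^2 + 7*d - 6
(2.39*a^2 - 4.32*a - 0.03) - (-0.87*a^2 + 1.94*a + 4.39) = 3.26*a^2 - 6.26*a - 4.42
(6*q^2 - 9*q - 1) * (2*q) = 12*q^3 - 18*q^2 - 2*q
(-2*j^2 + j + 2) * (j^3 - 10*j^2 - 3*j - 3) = -2*j^5 + 21*j^4 - 2*j^3 - 17*j^2 - 9*j - 6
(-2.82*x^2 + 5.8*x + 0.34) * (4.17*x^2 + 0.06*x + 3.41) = -11.7594*x^4 + 24.0168*x^3 - 7.8504*x^2 + 19.7984*x + 1.1594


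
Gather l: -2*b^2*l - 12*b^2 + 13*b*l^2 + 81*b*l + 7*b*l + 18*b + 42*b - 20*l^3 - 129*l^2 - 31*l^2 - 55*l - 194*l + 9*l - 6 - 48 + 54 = -12*b^2 + 60*b - 20*l^3 + l^2*(13*b - 160) + l*(-2*b^2 + 88*b - 240)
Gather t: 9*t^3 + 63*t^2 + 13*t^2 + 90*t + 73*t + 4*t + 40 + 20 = 9*t^3 + 76*t^2 + 167*t + 60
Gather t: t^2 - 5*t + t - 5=t^2 - 4*t - 5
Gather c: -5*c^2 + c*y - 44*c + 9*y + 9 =-5*c^2 + c*(y - 44) + 9*y + 9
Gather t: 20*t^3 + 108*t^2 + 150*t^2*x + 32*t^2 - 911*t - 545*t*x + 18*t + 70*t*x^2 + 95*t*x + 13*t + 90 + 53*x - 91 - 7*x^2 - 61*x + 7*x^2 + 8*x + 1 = 20*t^3 + t^2*(150*x + 140) + t*(70*x^2 - 450*x - 880)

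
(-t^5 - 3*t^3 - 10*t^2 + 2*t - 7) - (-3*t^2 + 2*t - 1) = -t^5 - 3*t^3 - 7*t^2 - 6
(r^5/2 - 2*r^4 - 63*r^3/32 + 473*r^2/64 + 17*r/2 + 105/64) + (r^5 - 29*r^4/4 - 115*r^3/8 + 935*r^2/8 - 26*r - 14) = 3*r^5/2 - 37*r^4/4 - 523*r^3/32 + 7953*r^2/64 - 35*r/2 - 791/64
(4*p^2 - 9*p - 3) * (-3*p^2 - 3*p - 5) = -12*p^4 + 15*p^3 + 16*p^2 + 54*p + 15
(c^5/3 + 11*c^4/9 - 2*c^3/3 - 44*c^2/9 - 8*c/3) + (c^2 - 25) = c^5/3 + 11*c^4/9 - 2*c^3/3 - 35*c^2/9 - 8*c/3 - 25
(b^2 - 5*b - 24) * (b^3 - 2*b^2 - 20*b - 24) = b^5 - 7*b^4 - 34*b^3 + 124*b^2 + 600*b + 576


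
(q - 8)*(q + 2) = q^2 - 6*q - 16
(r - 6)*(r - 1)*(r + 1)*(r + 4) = r^4 - 2*r^3 - 25*r^2 + 2*r + 24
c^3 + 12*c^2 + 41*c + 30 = (c + 1)*(c + 5)*(c + 6)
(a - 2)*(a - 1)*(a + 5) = a^3 + 2*a^2 - 13*a + 10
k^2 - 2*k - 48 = (k - 8)*(k + 6)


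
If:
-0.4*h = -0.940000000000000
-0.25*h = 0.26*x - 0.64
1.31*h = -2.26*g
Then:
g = -1.36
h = 2.35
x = 0.20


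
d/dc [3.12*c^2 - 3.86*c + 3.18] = 6.24*c - 3.86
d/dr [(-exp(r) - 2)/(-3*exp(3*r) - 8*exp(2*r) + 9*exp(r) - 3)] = (-(exp(r) + 2)*(9*exp(2*r) + 16*exp(r) - 9) + 3*exp(3*r) + 8*exp(2*r) - 9*exp(r) + 3)*exp(r)/(3*exp(3*r) + 8*exp(2*r) - 9*exp(r) + 3)^2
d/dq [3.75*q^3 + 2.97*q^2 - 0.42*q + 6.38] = 11.25*q^2 + 5.94*q - 0.42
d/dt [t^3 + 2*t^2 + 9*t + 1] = 3*t^2 + 4*t + 9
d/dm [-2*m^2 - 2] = -4*m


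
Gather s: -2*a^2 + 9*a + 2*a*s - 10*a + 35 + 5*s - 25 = -2*a^2 - a + s*(2*a + 5) + 10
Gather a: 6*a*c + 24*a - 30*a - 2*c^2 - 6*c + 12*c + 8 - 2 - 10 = a*(6*c - 6) - 2*c^2 + 6*c - 4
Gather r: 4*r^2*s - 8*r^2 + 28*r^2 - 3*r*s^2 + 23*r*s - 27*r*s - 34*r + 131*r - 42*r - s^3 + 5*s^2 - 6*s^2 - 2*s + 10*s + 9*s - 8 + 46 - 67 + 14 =r^2*(4*s + 20) + r*(-3*s^2 - 4*s + 55) - s^3 - s^2 + 17*s - 15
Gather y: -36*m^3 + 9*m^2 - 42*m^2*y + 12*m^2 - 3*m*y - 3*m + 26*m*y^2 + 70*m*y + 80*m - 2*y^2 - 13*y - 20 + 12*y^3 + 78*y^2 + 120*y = -36*m^3 + 21*m^2 + 77*m + 12*y^3 + y^2*(26*m + 76) + y*(-42*m^2 + 67*m + 107) - 20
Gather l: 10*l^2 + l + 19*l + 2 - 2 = 10*l^2 + 20*l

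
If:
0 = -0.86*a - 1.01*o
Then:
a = -1.17441860465116*o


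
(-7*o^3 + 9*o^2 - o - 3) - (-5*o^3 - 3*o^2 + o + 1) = -2*o^3 + 12*o^2 - 2*o - 4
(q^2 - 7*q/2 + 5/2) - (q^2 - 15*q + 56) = 23*q/2 - 107/2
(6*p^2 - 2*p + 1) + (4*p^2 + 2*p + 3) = 10*p^2 + 4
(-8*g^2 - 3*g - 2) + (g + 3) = -8*g^2 - 2*g + 1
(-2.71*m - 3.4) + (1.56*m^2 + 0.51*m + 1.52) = 1.56*m^2 - 2.2*m - 1.88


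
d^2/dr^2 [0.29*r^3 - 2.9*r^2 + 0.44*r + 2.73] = 1.74*r - 5.8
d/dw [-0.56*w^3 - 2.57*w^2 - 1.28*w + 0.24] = -1.68*w^2 - 5.14*w - 1.28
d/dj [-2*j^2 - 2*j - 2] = -4*j - 2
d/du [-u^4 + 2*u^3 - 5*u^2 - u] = -4*u^3 + 6*u^2 - 10*u - 1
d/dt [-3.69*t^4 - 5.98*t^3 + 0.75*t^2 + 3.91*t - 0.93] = -14.76*t^3 - 17.94*t^2 + 1.5*t + 3.91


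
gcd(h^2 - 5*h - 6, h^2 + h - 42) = h - 6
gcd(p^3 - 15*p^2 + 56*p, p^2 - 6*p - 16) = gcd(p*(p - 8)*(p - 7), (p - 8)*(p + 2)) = p - 8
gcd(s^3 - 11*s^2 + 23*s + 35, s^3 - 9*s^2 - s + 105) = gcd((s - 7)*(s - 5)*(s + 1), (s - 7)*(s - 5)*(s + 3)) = s^2 - 12*s + 35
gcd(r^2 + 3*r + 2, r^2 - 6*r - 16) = r + 2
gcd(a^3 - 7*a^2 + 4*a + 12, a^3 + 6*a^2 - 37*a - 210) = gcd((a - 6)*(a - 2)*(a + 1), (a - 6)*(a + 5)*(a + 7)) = a - 6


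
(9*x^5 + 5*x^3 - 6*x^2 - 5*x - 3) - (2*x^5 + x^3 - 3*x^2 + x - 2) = 7*x^5 + 4*x^3 - 3*x^2 - 6*x - 1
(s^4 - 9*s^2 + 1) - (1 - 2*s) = s^4 - 9*s^2 + 2*s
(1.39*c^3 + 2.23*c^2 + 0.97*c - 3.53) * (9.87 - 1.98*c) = -2.7522*c^4 + 9.3039*c^3 + 20.0895*c^2 + 16.5633*c - 34.8411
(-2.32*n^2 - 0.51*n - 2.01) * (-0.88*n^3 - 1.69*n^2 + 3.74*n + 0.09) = 2.0416*n^5 + 4.3696*n^4 - 6.0461*n^3 + 1.2807*n^2 - 7.5633*n - 0.1809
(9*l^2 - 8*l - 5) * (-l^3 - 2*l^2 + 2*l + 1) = -9*l^5 - 10*l^4 + 39*l^3 + 3*l^2 - 18*l - 5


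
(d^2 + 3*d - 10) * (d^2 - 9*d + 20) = d^4 - 6*d^3 - 17*d^2 + 150*d - 200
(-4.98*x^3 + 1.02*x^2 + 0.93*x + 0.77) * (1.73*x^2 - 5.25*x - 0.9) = -8.6154*x^5 + 27.9096*x^4 + 0.7359*x^3 - 4.4684*x^2 - 4.8795*x - 0.693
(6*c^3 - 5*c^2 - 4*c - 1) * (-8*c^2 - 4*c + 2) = -48*c^5 + 16*c^4 + 64*c^3 + 14*c^2 - 4*c - 2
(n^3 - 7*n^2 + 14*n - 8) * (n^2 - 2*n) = n^5 - 9*n^4 + 28*n^3 - 36*n^2 + 16*n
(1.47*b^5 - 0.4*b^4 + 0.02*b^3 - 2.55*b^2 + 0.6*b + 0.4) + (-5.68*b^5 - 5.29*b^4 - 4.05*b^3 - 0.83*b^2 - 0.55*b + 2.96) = -4.21*b^5 - 5.69*b^4 - 4.03*b^3 - 3.38*b^2 + 0.0499999999999999*b + 3.36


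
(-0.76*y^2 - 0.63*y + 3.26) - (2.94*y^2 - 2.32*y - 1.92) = -3.7*y^2 + 1.69*y + 5.18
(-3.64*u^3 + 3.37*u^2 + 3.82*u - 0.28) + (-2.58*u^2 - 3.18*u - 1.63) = -3.64*u^3 + 0.79*u^2 + 0.64*u - 1.91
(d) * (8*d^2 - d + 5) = 8*d^3 - d^2 + 5*d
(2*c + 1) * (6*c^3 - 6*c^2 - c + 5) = 12*c^4 - 6*c^3 - 8*c^2 + 9*c + 5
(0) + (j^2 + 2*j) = j^2 + 2*j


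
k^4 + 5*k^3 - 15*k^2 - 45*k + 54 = (k - 3)*(k - 1)*(k + 3)*(k + 6)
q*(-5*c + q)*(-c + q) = 5*c^2*q - 6*c*q^2 + q^3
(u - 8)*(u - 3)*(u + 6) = u^3 - 5*u^2 - 42*u + 144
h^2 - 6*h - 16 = (h - 8)*(h + 2)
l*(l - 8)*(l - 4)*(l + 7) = l^4 - 5*l^3 - 52*l^2 + 224*l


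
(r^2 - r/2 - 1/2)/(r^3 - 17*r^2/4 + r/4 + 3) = 2*(2*r + 1)/(4*r^2 - 13*r - 12)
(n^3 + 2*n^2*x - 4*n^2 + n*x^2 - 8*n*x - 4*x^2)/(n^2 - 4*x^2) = (n^3 + 2*n^2*x - 4*n^2 + n*x^2 - 8*n*x - 4*x^2)/(n^2 - 4*x^2)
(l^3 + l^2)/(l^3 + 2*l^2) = (l + 1)/(l + 2)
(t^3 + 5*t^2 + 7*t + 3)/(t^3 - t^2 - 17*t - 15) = (t + 1)/(t - 5)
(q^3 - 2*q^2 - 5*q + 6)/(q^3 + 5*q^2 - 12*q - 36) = (q - 1)/(q + 6)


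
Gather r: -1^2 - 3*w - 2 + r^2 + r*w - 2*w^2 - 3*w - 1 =r^2 + r*w - 2*w^2 - 6*w - 4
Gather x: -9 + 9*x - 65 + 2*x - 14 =11*x - 88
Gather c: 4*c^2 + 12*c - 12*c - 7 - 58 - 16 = 4*c^2 - 81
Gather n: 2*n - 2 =2*n - 2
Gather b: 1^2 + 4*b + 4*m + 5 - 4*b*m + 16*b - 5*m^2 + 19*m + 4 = b*(20 - 4*m) - 5*m^2 + 23*m + 10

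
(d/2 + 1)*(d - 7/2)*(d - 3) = d^3/2 - 9*d^2/4 - 5*d/4 + 21/2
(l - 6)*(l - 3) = l^2 - 9*l + 18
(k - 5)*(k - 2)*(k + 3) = k^3 - 4*k^2 - 11*k + 30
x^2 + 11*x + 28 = (x + 4)*(x + 7)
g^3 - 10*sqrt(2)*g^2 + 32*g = g*(g - 8*sqrt(2))*(g - 2*sqrt(2))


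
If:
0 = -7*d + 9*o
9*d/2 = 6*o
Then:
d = 0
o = 0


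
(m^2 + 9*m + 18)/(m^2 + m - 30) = (m + 3)/(m - 5)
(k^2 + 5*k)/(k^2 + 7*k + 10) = k/(k + 2)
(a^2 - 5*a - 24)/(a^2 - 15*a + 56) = (a + 3)/(a - 7)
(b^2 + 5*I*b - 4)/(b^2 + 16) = (b + I)/(b - 4*I)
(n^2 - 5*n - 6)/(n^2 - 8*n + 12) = (n + 1)/(n - 2)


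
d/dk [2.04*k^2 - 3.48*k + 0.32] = 4.08*k - 3.48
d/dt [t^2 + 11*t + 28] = 2*t + 11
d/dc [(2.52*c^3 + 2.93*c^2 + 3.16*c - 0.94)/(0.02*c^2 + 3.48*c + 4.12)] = (0.0504*c^4 + 17.5392*c^3 + 41.2804*c^2 + 24.1808*c + 16.2904)/(0.0004*c^4 + 0.1392*c^3 + 12.2752*c^2 + 28.6752*c + 16.9744)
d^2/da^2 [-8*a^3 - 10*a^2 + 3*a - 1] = -48*a - 20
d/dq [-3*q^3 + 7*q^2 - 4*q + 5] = -9*q^2 + 14*q - 4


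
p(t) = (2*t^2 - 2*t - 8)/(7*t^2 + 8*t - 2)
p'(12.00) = 0.00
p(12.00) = 0.23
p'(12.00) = 0.00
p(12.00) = 0.23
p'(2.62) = 0.12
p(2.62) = 0.01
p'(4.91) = 0.03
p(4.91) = 0.15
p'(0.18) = 789.86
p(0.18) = 24.90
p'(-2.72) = 0.01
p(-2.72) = 0.44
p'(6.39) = 0.02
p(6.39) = 0.18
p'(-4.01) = 0.02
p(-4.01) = 0.41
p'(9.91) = 0.01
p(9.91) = 0.22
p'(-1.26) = -16.49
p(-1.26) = 2.38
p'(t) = (-14*t - 8)*(2*t^2 - 2*t - 8)/(7*t^2 + 8*t - 2)^2 + (4*t - 2)/(7*t^2 + 8*t - 2) = 2*(15*t^2 + 52*t + 34)/(49*t^4 + 112*t^3 + 36*t^2 - 32*t + 4)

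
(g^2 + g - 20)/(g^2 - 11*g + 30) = (g^2 + g - 20)/(g^2 - 11*g + 30)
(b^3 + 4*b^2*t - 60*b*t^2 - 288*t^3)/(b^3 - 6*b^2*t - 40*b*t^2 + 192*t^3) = (-b - 6*t)/(-b + 4*t)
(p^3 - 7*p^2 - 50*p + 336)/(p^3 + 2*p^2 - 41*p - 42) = (p - 8)/(p + 1)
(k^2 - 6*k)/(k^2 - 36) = k/(k + 6)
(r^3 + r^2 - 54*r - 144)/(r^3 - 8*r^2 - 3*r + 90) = (r^2 - 2*r - 48)/(r^2 - 11*r + 30)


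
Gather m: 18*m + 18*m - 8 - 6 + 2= 36*m - 12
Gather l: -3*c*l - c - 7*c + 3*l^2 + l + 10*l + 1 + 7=-8*c + 3*l^2 + l*(11 - 3*c) + 8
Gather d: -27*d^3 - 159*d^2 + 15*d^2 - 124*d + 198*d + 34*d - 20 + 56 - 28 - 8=-27*d^3 - 144*d^2 + 108*d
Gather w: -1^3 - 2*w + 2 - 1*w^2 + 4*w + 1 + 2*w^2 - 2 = w^2 + 2*w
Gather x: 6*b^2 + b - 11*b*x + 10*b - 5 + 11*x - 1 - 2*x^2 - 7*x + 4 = 6*b^2 + 11*b - 2*x^2 + x*(4 - 11*b) - 2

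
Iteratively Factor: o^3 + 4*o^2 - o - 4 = (o + 4)*(o^2 - 1) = (o + 1)*(o + 4)*(o - 1)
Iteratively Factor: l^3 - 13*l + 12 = (l + 4)*(l^2 - 4*l + 3) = (l - 3)*(l + 4)*(l - 1)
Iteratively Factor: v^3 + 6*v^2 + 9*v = (v)*(v^2 + 6*v + 9) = v*(v + 3)*(v + 3)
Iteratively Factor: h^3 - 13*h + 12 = (h - 3)*(h^2 + 3*h - 4) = (h - 3)*(h - 1)*(h + 4)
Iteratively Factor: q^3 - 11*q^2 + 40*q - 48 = (q - 3)*(q^2 - 8*q + 16) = (q - 4)*(q - 3)*(q - 4)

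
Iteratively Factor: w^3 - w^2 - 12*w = (w - 4)*(w^2 + 3*w) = w*(w - 4)*(w + 3)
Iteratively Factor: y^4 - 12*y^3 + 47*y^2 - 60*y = (y - 5)*(y^3 - 7*y^2 + 12*y) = y*(y - 5)*(y^2 - 7*y + 12) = y*(y - 5)*(y - 4)*(y - 3)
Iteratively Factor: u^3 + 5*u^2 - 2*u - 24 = (u + 3)*(u^2 + 2*u - 8) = (u - 2)*(u + 3)*(u + 4)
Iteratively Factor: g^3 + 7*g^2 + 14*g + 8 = (g + 1)*(g^2 + 6*g + 8) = (g + 1)*(g + 2)*(g + 4)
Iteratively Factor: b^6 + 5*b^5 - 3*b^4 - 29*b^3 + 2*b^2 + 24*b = (b - 2)*(b^5 + 7*b^4 + 11*b^3 - 7*b^2 - 12*b) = (b - 2)*(b + 4)*(b^4 + 3*b^3 - b^2 - 3*b) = (b - 2)*(b + 3)*(b + 4)*(b^3 - b) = b*(b - 2)*(b + 3)*(b + 4)*(b^2 - 1) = b*(b - 2)*(b + 1)*(b + 3)*(b + 4)*(b - 1)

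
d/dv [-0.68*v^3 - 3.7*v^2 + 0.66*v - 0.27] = -2.04*v^2 - 7.4*v + 0.66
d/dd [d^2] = 2*d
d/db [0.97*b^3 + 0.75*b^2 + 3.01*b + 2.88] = 2.91*b^2 + 1.5*b + 3.01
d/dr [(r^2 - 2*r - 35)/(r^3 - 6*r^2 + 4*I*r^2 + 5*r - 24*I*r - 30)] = (-r^4 + 4*r^3 + r^2*(98 - 16*I) + r*(-480 + 280*I) + 235 - 840*I)/(r^6 + r^5*(-12 + 8*I) + r^4*(30 - 96*I) + r^3*(72 + 328*I) + r^2*(-191 - 480*I) + r*(-300 + 1440*I) + 900)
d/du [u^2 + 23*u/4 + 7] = 2*u + 23/4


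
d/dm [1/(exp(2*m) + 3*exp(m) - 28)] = (-2*exp(m) - 3)*exp(m)/(exp(2*m) + 3*exp(m) - 28)^2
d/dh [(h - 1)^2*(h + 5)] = 3*(h - 1)*(h + 3)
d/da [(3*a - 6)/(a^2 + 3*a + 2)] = 3*(-a^2 + 4*a + 8)/(a^4 + 6*a^3 + 13*a^2 + 12*a + 4)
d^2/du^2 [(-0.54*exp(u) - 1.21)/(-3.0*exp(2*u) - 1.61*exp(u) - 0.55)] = (4.86*exp(4*u) + 40.9518*exp(3*u) + 12.1869*exp(2*u) - 5.327729*exp(u) - 0.908105)*exp(u)/(27.0*exp(6*u) + 43.47*exp(5*u) + 38.1789*exp(4*u) + 20.112281*exp(3*u) + 6.999465*exp(2*u) + 1.461075*exp(u) + 0.166375)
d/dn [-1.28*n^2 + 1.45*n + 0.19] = 1.45 - 2.56*n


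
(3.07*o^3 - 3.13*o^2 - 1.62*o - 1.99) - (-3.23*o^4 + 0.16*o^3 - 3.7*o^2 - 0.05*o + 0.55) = 3.23*o^4 + 2.91*o^3 + 0.57*o^2 - 1.57*o - 2.54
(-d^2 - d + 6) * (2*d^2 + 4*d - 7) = -2*d^4 - 6*d^3 + 15*d^2 + 31*d - 42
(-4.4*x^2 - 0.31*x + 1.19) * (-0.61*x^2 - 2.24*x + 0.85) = 2.684*x^4 + 10.0451*x^3 - 3.7715*x^2 - 2.9291*x + 1.0115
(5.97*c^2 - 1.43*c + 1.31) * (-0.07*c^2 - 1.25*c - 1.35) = -0.4179*c^4 - 7.3624*c^3 - 6.3637*c^2 + 0.293*c - 1.7685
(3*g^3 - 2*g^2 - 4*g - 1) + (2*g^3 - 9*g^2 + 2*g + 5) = 5*g^3 - 11*g^2 - 2*g + 4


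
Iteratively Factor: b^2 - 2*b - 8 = (b + 2)*(b - 4)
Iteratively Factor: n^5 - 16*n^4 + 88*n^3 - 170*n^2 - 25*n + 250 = (n - 5)*(n^4 - 11*n^3 + 33*n^2 - 5*n - 50) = (n - 5)^2*(n^3 - 6*n^2 + 3*n + 10) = (n - 5)^2*(n - 2)*(n^2 - 4*n - 5) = (n - 5)^3*(n - 2)*(n + 1)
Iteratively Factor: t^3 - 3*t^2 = (t)*(t^2 - 3*t) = t*(t - 3)*(t)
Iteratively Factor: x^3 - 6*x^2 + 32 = (x + 2)*(x^2 - 8*x + 16) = (x - 4)*(x + 2)*(x - 4)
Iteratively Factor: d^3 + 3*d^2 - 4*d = (d)*(d^2 + 3*d - 4) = d*(d + 4)*(d - 1)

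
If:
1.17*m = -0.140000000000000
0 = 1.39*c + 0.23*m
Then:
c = 0.02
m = -0.12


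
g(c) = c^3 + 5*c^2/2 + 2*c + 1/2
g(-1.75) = -0.70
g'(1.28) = 13.32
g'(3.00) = 44.00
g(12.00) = 2112.50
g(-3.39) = -16.51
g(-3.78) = -25.35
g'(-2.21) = 5.60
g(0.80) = 4.21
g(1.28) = 9.25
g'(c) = 3*c^2 + 5*c + 2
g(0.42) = 1.86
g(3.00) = 56.00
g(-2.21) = -2.50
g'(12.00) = 494.00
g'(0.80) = 7.92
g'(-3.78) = 25.97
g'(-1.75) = 2.44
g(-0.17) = 0.23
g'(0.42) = 4.63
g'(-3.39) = 19.53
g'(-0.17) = 1.24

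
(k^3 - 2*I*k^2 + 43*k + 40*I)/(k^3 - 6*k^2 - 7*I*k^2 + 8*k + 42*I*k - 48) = (k + 5*I)/(k - 6)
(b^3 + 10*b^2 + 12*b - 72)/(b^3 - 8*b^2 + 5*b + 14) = (b^2 + 12*b + 36)/(b^2 - 6*b - 7)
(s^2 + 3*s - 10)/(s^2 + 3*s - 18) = (s^2 + 3*s - 10)/(s^2 + 3*s - 18)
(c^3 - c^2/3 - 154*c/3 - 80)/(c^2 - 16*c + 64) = (c^2 + 23*c/3 + 10)/(c - 8)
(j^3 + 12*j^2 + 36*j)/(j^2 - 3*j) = (j^2 + 12*j + 36)/(j - 3)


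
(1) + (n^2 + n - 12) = n^2 + n - 11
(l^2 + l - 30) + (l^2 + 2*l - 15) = 2*l^2 + 3*l - 45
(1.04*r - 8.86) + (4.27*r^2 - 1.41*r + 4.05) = 4.27*r^2 - 0.37*r - 4.81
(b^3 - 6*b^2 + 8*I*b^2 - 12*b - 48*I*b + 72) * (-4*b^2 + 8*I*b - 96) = -4*b^5 + 24*b^4 - 24*I*b^4 - 112*b^3 + 144*I*b^3 + 672*b^2 - 864*I*b^2 + 1152*b + 5184*I*b - 6912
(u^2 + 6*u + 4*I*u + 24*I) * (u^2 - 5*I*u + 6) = u^4 + 6*u^3 - I*u^3 + 26*u^2 - 6*I*u^2 + 156*u + 24*I*u + 144*I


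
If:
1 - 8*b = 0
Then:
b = 1/8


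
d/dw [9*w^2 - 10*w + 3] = 18*w - 10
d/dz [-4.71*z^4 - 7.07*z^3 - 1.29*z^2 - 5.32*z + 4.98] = -18.84*z^3 - 21.21*z^2 - 2.58*z - 5.32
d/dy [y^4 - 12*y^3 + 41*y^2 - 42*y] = 4*y^3 - 36*y^2 + 82*y - 42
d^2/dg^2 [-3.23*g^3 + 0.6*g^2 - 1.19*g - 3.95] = 1.2 - 19.38*g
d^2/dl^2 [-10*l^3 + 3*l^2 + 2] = 6 - 60*l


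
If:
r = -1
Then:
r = -1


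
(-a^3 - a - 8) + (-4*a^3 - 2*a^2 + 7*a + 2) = -5*a^3 - 2*a^2 + 6*a - 6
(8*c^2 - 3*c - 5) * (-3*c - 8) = -24*c^3 - 55*c^2 + 39*c + 40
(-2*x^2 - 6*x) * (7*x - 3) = -14*x^3 - 36*x^2 + 18*x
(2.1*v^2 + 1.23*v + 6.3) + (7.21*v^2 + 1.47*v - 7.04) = 9.31*v^2 + 2.7*v - 0.74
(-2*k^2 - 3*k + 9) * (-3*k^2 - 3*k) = 6*k^4 + 15*k^3 - 18*k^2 - 27*k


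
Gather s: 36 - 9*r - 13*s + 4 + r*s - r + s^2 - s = -10*r + s^2 + s*(r - 14) + 40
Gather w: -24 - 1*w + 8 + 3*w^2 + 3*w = 3*w^2 + 2*w - 16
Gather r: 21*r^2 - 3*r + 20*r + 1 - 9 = 21*r^2 + 17*r - 8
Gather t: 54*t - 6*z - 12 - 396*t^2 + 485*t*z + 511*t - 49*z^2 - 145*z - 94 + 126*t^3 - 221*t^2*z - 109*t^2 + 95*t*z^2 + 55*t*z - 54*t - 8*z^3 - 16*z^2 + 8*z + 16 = 126*t^3 + t^2*(-221*z - 505) + t*(95*z^2 + 540*z + 511) - 8*z^3 - 65*z^2 - 143*z - 90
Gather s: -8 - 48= -56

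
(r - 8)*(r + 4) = r^2 - 4*r - 32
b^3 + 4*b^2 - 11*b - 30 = (b - 3)*(b + 2)*(b + 5)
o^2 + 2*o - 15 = (o - 3)*(o + 5)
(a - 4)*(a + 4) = a^2 - 16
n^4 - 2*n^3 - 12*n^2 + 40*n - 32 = (n - 2)^3*(n + 4)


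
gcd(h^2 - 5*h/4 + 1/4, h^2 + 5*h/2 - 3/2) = 1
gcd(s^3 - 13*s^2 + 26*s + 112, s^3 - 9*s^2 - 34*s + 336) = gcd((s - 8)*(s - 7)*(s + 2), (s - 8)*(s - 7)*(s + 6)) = s^2 - 15*s + 56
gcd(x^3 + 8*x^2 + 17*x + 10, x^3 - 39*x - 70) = x^2 + 7*x + 10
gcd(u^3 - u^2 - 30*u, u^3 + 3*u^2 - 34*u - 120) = u^2 - u - 30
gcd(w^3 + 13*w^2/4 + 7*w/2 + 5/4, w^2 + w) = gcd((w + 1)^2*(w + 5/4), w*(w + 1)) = w + 1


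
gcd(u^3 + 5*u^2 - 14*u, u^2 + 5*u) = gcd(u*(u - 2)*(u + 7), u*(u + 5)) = u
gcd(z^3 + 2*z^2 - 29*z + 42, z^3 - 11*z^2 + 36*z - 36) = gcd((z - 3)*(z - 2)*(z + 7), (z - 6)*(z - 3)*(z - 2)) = z^2 - 5*z + 6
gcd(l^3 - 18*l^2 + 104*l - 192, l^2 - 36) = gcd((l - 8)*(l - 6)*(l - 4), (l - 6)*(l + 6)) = l - 6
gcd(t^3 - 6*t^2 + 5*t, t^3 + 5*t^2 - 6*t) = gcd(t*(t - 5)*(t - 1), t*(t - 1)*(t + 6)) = t^2 - t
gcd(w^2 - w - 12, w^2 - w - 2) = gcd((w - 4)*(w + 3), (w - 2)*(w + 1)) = 1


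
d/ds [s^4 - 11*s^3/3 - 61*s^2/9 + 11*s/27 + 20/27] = 4*s^3 - 11*s^2 - 122*s/9 + 11/27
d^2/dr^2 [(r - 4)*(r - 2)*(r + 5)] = 6*r - 2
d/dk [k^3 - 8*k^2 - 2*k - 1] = 3*k^2 - 16*k - 2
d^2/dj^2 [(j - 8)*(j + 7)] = 2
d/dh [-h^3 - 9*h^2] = 3*h*(-h - 6)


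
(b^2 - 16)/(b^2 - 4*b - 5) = (16 - b^2)/(-b^2 + 4*b + 5)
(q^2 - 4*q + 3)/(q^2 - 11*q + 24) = (q - 1)/(q - 8)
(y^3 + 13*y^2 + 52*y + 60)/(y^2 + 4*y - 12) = (y^2 + 7*y + 10)/(y - 2)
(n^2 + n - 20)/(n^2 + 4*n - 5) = (n - 4)/(n - 1)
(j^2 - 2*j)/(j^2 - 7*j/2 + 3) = 2*j/(2*j - 3)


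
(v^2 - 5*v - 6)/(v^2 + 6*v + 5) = (v - 6)/(v + 5)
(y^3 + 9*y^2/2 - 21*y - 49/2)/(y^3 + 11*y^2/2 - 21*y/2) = (2*y^2 - 5*y - 7)/(y*(2*y - 3))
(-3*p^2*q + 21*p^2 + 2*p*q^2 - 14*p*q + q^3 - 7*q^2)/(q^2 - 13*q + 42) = (-3*p^2 + 2*p*q + q^2)/(q - 6)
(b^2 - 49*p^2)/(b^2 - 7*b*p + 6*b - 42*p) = (b + 7*p)/(b + 6)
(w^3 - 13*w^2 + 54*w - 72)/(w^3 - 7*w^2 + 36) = (w - 4)/(w + 2)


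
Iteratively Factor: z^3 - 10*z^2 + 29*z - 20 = (z - 4)*(z^2 - 6*z + 5) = (z - 4)*(z - 1)*(z - 5)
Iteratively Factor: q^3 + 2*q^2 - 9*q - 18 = (q - 3)*(q^2 + 5*q + 6) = (q - 3)*(q + 2)*(q + 3)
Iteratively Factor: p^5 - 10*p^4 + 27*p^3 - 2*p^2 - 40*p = (p - 4)*(p^4 - 6*p^3 + 3*p^2 + 10*p) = (p - 4)*(p + 1)*(p^3 - 7*p^2 + 10*p) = (p - 4)*(p - 2)*(p + 1)*(p^2 - 5*p) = (p - 5)*(p - 4)*(p - 2)*(p + 1)*(p)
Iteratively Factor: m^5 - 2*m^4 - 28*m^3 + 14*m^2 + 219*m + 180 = (m + 3)*(m^4 - 5*m^3 - 13*m^2 + 53*m + 60) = (m - 5)*(m + 3)*(m^3 - 13*m - 12) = (m - 5)*(m + 1)*(m + 3)*(m^2 - m - 12) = (m - 5)*(m + 1)*(m + 3)^2*(m - 4)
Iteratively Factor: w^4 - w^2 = (w)*(w^3 - w) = w*(w + 1)*(w^2 - w) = w^2*(w + 1)*(w - 1)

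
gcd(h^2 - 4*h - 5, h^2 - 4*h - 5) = h^2 - 4*h - 5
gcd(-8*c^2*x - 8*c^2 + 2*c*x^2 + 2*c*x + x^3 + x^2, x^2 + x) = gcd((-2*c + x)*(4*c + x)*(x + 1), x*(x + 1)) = x + 1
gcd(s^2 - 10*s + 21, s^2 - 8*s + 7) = s - 7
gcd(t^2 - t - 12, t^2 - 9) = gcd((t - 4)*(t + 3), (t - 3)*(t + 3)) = t + 3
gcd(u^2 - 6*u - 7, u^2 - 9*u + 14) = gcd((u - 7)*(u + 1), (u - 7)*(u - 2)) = u - 7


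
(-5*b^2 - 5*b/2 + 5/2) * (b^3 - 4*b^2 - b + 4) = -5*b^5 + 35*b^4/2 + 35*b^3/2 - 55*b^2/2 - 25*b/2 + 10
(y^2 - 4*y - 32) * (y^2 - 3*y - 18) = y^4 - 7*y^3 - 38*y^2 + 168*y + 576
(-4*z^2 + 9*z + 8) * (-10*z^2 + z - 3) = 40*z^4 - 94*z^3 - 59*z^2 - 19*z - 24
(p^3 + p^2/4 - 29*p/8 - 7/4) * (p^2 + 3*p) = p^5 + 13*p^4/4 - 23*p^3/8 - 101*p^2/8 - 21*p/4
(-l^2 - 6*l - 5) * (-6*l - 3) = 6*l^3 + 39*l^2 + 48*l + 15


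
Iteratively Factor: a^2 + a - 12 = (a - 3)*(a + 4)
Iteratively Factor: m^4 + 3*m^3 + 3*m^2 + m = (m + 1)*(m^3 + 2*m^2 + m) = m*(m + 1)*(m^2 + 2*m + 1) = m*(m + 1)^2*(m + 1)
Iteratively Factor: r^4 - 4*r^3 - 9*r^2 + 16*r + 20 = (r - 2)*(r^3 - 2*r^2 - 13*r - 10) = (r - 5)*(r - 2)*(r^2 + 3*r + 2) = (r - 5)*(r - 2)*(r + 2)*(r + 1)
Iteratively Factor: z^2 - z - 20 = (z - 5)*(z + 4)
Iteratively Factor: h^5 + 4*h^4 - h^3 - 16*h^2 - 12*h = (h + 1)*(h^4 + 3*h^3 - 4*h^2 - 12*h) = h*(h + 1)*(h^3 + 3*h^2 - 4*h - 12) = h*(h + 1)*(h + 2)*(h^2 + h - 6) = h*(h - 2)*(h + 1)*(h + 2)*(h + 3)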